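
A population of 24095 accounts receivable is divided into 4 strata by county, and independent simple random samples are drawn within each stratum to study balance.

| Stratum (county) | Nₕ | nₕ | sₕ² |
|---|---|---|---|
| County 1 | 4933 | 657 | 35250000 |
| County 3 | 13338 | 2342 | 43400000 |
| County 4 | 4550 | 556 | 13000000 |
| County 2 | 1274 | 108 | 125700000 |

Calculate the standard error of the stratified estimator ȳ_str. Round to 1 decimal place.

Var(ȳ_str) = Σₕ Wₕ²(1 − fₕ)sₕ²/nₕ with Wₕ = Nₕ/N, N = 24095.
County 1: Wₕ = 0.20473127; term = 0.20473127²·(1 − 0.13318467)·35250000/657 = 1949.345.
County 3: Wₕ = 0.55355883; term = 0.55355883²·(1 − 0.17558854)·43400000/2342 = 4681.3857.
County 4: Wₕ = 0.18883586; term = 0.18883586²·(1 − 0.12219780)·13000000/556 = 731.87036.
County 2: Wₕ = 0.05287404; term = 0.05287404²·(1 − 0.08477237)·125700000/108 = 2978.0065.
Sum = 10340.608.
SE = √(10340.608) = 101.7.

101.7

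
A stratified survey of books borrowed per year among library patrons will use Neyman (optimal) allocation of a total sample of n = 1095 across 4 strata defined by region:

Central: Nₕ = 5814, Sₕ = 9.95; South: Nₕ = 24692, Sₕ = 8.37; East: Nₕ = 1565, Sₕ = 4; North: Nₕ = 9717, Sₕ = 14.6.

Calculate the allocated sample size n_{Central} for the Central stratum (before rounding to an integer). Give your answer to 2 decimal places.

Neyman allocation: nₕ = n·NₕSₕ / Σⱼ NⱼSⱼ.
Σ NⱼSⱼ = 5814·9.95 + 24692·8.37 + 1565·4 + 9717·14.6 = 412649.54.
n_{Central} = 1095·5814·9.95 / 412649.54 = 153.51.

153.51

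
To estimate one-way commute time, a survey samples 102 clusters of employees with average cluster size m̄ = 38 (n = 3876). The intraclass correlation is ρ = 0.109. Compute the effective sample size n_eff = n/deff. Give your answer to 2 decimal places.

deff = 1 + (38 − 1)·0.109 = 1 + 4.033 = 5.033.
n_eff = 3876 / 5.033 = 770.12.

770.12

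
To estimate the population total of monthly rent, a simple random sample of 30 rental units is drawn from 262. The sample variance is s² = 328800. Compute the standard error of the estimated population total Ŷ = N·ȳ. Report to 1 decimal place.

Var(Ŷ) = N²·Var(ȳ) = N²·(1 − n/N)·s²/n.
f = 30/262 = 0.11450382; Var(ȳ) = 0.88549618·328800/30 = 9705.0382.
Var(Ŷ) = 262² · 9705.0382 = 6.6619264 × 10^8.
SE(Ŷ) = √(6.6619264 × 10^8) = 25810.7.

25810.7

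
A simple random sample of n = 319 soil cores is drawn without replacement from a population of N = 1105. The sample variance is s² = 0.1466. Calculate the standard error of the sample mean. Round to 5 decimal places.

0.01808

Under SRS without replacement, Var(ȳ) = (1 − f)·s²/n with f = n/N = 319/1105 = 0.28868778.
Var(ȳ) = (1 − 0.28868778)·0.1466/319 = 0.71131222·4.5956113 × 10^-4 = 3.2689145 × 10^-4.
SE(ȳ) = √(3.2689145 × 10^-4) = 0.01808.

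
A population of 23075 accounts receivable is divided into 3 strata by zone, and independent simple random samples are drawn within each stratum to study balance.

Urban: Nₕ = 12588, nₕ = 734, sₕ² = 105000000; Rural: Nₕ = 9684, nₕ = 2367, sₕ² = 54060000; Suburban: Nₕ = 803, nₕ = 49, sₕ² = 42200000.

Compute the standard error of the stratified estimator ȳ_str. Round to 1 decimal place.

Var(ȳ_str) = Σₕ Wₕ²(1 − fₕ)sₕ²/nₕ with Wₕ = Nₕ/N, N = 23075.
Urban: Wₕ = 0.54552546; term = 0.54552546²·(1 − 0.05830950)·105000000/734 = 40089.577.
Rural: Wₕ = 0.41967497; term = 0.41967497²·(1 − 0.24442379)·54060000/2367 = 3039.3604.
Suburban: Wₕ = 0.03479957; term = 0.03479957²·(1 − 0.06102117)·42200000/49 = 979.30922.
Sum = 44108.247.
SE = √(44108.247) = 210.0.

210.0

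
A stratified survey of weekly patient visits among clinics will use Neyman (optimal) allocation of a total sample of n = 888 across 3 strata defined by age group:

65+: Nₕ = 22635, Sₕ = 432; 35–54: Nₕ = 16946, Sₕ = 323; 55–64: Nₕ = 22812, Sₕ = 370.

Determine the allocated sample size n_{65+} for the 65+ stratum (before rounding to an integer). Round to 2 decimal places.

Neyman allocation: nₕ = n·NₕSₕ / Σⱼ NⱼSⱼ.
Σ NⱼSⱼ = 22635·432 + 16946·323 + 22812·370 = 2.3692318 × 10^7.
n_{65+} = 888·22635·432 / (2.3692318 × 10^7) = 366.50.

366.50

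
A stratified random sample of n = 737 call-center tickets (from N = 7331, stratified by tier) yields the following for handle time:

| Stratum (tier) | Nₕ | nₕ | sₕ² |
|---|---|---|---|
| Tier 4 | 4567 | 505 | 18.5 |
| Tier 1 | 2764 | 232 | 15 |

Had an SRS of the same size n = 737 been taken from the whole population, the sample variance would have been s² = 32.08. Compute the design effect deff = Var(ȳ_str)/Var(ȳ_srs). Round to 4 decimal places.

Var(ȳ_str) = Σ Wₕ²(1−fₕ)sₕ²/nₕ with Wₕ = Nₕ/7331:
  Tier 4: (4567/7331)²·(1−505/4567)·18.5/505 = 0.012645175
  Tier 1: (2764/7331)²·(1−232/2764)·15/232 = 0.0084193502
  → Var(ȳ_str) = 0.021064525.
Var(ȳ_srs) = (1 − 737/7331)·32.08/737 = 0.039151878.
deff = 0.021064525 / 0.039151878 = 0.5380.

0.5380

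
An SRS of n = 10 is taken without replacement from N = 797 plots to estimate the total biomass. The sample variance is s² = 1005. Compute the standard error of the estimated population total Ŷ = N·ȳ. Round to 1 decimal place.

Var(Ŷ) = N²·Var(ȳ) = N²·(1 − n/N)·s²/n.
f = 10/797 = 0.01254705; Var(ȳ) = 0.98745295·1005/10 = 99.239021.
Var(Ŷ) = 797² · 99.239021 = 6.3037519 × 10^7.
SE(Ŷ) = √(6.3037519 × 10^7) = 7939.6.

7939.6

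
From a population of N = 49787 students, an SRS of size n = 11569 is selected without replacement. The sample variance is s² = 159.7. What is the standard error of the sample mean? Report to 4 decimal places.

Under SRS without replacement, Var(ȳ) = (1 − f)·s²/n with f = n/N = 11569/49787 = 0.23236990.
Var(ȳ) = (1 − 0.23236990)·159.7/11569 = 0.76763010·0.013804132 = 0.010596467.
SE(ȳ) = √(0.010596467) = 0.1029.

0.1029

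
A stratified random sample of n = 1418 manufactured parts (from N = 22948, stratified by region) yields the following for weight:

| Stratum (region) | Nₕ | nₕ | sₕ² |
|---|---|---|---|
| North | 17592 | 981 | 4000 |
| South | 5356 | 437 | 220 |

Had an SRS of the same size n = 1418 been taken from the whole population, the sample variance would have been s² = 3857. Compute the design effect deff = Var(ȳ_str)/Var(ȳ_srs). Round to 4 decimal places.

0.8965

Var(ȳ_str) = Σ Wₕ²(1−fₕ)sₕ²/nₕ with Wₕ = Nₕ/22948:
  North: (17592/22948)²·(1−981/17592)·4000/981 = 2.2626235
  South: (5356/22948)²·(1−437/5356)·220/437 = 0.025186566
  → Var(ȳ_str) = 2.2878101.
Var(ȳ_srs) = (1 − 1418/22948)·3857/1418 = 2.5519526.
deff = 2.2878101 / 2.5519526 = 0.8965.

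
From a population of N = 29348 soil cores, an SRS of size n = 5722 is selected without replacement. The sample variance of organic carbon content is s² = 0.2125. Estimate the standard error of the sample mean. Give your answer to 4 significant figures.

0.005468

Under SRS without replacement, Var(ȳ) = (1 − f)·s²/n with f = n/N = 5722/29348 = 0.19497070.
Var(ȳ) = (1 − 0.19497070)·0.2125/5722 = 0.80502930·3.7137365 × 10^-5 = 2.9896667 × 10^-5.
SE(ȳ) = √(2.9896667 × 10^-5) = 0.005468.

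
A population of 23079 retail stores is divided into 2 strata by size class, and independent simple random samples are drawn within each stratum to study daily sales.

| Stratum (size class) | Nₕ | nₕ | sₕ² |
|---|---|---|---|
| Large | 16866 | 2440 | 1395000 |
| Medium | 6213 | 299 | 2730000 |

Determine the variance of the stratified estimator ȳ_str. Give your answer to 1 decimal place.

Var(ȳ_str) = Σₕ Wₕ²(1 − fₕ)sₕ²/nₕ with Wₕ = Nₕ/N, N = 23079.
Large: Wₕ = 0.73079423; term = 0.73079423²·(1 − 0.14466975)·1395000/2440 = 261.16106.
Medium: Wₕ = 0.26920577; term = 0.26920577²·(1 − 0.04812490)·2730000/299 = 629.85439.
Sum = 891.01545.

891.0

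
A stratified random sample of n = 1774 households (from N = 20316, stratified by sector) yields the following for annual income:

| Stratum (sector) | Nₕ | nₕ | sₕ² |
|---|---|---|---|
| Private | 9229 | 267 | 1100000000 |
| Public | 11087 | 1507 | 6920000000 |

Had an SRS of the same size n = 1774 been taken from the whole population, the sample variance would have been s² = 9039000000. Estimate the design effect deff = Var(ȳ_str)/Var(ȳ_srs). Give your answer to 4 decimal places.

0.4316

Var(ȳ_str) = Σ Wₕ²(1−fₕ)sₕ²/nₕ with Wₕ = Nₕ/20316:
  Private: (9229/20316)²·(1−267/9229)·1100000000/267 = 825590.34
  Public: (11087/20316)²·(1−1507/11087)·6920000000/1507 = 1.1816694 × 10^6
  → Var(ȳ_str) = 2.0072597 × 10^6.
Var(ȳ_srs) = (1 − 1774/20316)·9039000000/1774 = 4.6503447 × 10^6.
deff = (2.0072597 × 10^6) / (4.6503447 × 10^6) = 0.4316.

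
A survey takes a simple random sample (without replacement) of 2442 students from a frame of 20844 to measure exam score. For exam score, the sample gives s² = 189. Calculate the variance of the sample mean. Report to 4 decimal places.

Under SRS without replacement, Var(ȳ) = (1 − f)·s²/n with f = n/N = 2442/20844 = 0.11715602.
Var(ȳ) = (1 − 0.11715602)·189/2442 = 0.88284398·0.077395577 = 0.06832822.

0.0683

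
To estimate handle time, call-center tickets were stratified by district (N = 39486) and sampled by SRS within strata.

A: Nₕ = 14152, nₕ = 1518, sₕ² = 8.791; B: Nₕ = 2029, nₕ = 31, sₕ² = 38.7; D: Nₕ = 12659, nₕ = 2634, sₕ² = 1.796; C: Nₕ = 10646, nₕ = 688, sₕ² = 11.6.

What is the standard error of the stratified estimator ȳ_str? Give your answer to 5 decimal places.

0.07150

Var(ȳ_str) = Σₕ Wₕ²(1 − fₕ)sₕ²/nₕ with Wₕ = Nₕ/N, N = 39486.
A: Wₕ = 0.35840551; term = 0.35840551²·(1 − 0.10726399)·8.791/1518 = 6.6410832 × 10^-4.
B: Wₕ = 0.05138530; term = 0.05138530²·(1 − 0.01527846)·38.7/31 = 0.0032459402.
D: Wₕ = 0.32059464; term = 0.32059464²·(1 − 0.20807331)·1.796/2634 = 5.5499371 × 10^-5.
C: Wₕ = 0.26961455; term = 0.26961455²·(1 − 0.06462521)·11.6/688 = 0.001146415.
Sum = 0.0051119629.
SE = √(0.0051119629) = 0.07150.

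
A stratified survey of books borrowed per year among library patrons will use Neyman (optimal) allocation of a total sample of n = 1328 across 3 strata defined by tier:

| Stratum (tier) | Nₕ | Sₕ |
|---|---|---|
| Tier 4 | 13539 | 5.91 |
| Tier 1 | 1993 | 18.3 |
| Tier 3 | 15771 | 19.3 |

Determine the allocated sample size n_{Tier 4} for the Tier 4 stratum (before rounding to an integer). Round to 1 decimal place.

252.5

Neyman allocation: nₕ = n·NₕSₕ / Σⱼ NⱼSⱼ.
Σ NⱼSⱼ = 13539·5.91 + 1993·18.3 + 15771·19.3 = 420867.69.
n_{Tier 4} = 1328·13539·5.91 / 420867.69 = 252.5.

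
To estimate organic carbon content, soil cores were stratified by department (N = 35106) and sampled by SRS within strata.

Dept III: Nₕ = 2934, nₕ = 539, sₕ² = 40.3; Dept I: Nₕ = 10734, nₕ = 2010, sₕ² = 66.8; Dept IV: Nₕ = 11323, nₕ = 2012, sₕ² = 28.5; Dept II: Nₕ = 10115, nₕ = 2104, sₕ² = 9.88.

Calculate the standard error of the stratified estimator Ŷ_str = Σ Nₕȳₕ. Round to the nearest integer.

2348

Var(Ŷ_str) = Σₕ Nₕ²(1 − fₕ)sₕ²/nₕ.
Dept III: 2934²·(1 − 539/2934)·40.3/539 = 525390.13.
Dept I: 10734²·(1 − 2010/10734)·66.8/2010 = 3.1121294 × 10^6.
Dept IV: 11323²·(1 − 2012/11323)·28.5/2012 = 1.4933951 × 10^6.
Dept II: 10115²·(1 − 2104/10115)·9.88/2104 = 380508.03.
Sum = 5.5114227 × 10^6.
SE = √(5.5114227 × 10^6) = 2348.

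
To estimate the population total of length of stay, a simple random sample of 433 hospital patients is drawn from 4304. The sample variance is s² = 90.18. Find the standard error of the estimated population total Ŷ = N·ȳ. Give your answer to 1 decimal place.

1862.8

Var(Ŷ) = N²·Var(ȳ) = N²·(1 − n/N)·s²/n.
f = 433/4304 = 0.10060409; Var(ȳ) = 0.89939591·90.18/433 = 0.1873153.
Var(Ŷ) = 4304² · 0.1873153 = 3.4699065 × 10^6.
SE(Ŷ) = √(3.4699065 × 10^6) = 1862.8.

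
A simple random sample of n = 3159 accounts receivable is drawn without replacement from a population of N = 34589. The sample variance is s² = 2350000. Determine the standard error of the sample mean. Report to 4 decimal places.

25.9993

Under SRS without replacement, Var(ȳ) = (1 − f)·s²/n with f = n/N = 3159/34589 = 0.09132961.
Var(ȳ) = (1 − 0.09132961)·2350000/3159 = 0.90867039·743.9063 = 675.96562.
SE(ȳ) = √(675.96562) = 25.9993.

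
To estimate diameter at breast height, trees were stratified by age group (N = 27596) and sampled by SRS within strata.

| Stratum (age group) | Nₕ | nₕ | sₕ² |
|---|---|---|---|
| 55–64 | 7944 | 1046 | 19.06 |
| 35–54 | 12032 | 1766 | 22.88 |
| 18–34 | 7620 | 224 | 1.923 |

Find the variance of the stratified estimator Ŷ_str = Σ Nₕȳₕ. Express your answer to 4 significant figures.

Var(Ŷ_str) = Σₕ Nₕ²(1 − fₕ)sₕ²/nₕ.
55–64: 7944²·(1 − 1046/7944)·19.06/1046 = 998512.8.
35–54: 12032²·(1 − 1766/12032)·22.88/1766 = 1.6003111 × 10^6.
18–34: 7620²·(1 − 224/7620)·1.923/224 = 483819.25.
Sum = 3.0826432 × 10^6.

3.083 × 10^6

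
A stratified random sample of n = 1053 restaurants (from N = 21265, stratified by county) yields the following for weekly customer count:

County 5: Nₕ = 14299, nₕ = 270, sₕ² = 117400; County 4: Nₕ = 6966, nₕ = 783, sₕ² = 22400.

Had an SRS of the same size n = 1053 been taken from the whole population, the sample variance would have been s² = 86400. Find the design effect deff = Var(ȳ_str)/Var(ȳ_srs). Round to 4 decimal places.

Var(ȳ_str) = Σ Wₕ²(1−fₕ)sₕ²/nₕ with Wₕ = Nₕ/21265:
  County 5: (14299/21265)²·(1−270/14299)·117400/270 = 192.88832
  County 4: (6966/21265)²·(1−783/6966)·22400/783 = 2.7248224
  → Var(ȳ_str) = 195.61314.
Var(ȳ_srs) = (1 − 1053/21265)·86400/1053 = 77.988268.
deff = 195.61314 / 77.988268 = 2.5082.

2.5082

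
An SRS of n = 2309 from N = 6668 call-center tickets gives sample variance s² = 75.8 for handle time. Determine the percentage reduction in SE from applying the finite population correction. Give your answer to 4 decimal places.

f = n/N = 2309/6668 = 0.34628074.
SE_no-fpc = √(s²/n) = 0.18118517; SE_fpc = √((1−f)s²/n) = 0.14649347.
Ratio = √(1−f) = 0.80852907. Reduction = 100·(1 − 0.80852907) = 19.1471%.

19.1471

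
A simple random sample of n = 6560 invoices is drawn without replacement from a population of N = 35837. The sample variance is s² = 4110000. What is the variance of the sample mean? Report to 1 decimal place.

511.8

Under SRS without replacement, Var(ȳ) = (1 − f)·s²/n with f = n/N = 6560/35837 = 0.18305104.
Var(ȳ) = (1 − 0.18305104)·4110000/6560 = 0.81694896·626.52439 = 511.83845.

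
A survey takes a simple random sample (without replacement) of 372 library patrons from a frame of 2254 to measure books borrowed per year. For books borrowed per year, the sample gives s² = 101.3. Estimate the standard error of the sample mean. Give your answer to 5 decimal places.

Under SRS without replacement, Var(ȳ) = (1 − f)·s²/n with f = n/N = 372/2254 = 0.16503993.
Var(ȳ) = (1 − 0.16503993)·101.3/372 = 0.83496007·0.27231183 = 0.2273695.
SE(ȳ) = √(0.2273695) = 0.47683.

0.47683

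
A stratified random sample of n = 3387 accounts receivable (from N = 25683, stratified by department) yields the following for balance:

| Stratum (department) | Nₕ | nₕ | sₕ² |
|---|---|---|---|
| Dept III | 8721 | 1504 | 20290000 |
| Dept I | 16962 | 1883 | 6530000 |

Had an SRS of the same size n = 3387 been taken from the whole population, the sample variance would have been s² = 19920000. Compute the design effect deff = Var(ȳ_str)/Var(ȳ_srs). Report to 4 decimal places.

0.5155

Var(ȳ_str) = Σ Wₕ²(1−fₕ)sₕ²/nₕ with Wₕ = Nₕ/25683:
  Dept III: (8721/25683)²·(1−1504/8721)·20290000/1504 = 1287.2583
  Dept I: (16962/25683)²·(1−1883/16962)·6530000/1883 = 1344.6862
  → Var(ȳ_str) = 2631.9445.
Var(ȳ_srs) = (1 − 3387/25683)·19920000/3387 = 5105.7006.
deff = 2631.9445 / 5105.7006 = 0.5155.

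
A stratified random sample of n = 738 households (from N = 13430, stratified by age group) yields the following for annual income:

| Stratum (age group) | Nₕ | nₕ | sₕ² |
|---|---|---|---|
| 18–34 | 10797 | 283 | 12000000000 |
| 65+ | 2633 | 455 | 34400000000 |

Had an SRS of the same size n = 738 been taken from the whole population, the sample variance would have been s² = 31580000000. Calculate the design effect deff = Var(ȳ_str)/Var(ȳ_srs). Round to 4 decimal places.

Var(ȳ_str) = Σ Wₕ²(1−fₕ)sₕ²/nₕ with Wₕ = Nₕ/13430:
  18–34: (10797/13430)²·(1−283/10797)·12000000000/283 = 2.6687867 × 10^7
  65+: (2633/13430)²·(1−455/2633)·34400000000/455 = 2.40383 × 10^6
  → Var(ȳ_str) = 2.9091697 × 10^7.
Var(ȳ_srs) = (1 − 738/13430)·31580000000/738 = 4.0439876 × 10^7.
deff = (2.9091697 × 10^7) / (4.0439876 × 10^7) = 0.7194.

0.7194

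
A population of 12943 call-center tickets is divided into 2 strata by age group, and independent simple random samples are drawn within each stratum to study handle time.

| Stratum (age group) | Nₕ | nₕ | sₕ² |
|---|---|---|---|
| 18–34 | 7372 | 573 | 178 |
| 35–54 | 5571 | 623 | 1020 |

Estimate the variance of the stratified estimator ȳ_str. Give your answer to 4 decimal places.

Var(ȳ_str) = Σₕ Wₕ²(1 − fₕ)sₕ²/nₕ with Wₕ = Nₕ/N, N = 12943.
18–34: Wₕ = 0.56957429; term = 0.56957429²·(1 − 0.07772653)·178/573 = 0.09294496.
35–54: Wₕ = 0.43042571; term = 0.43042571²·(1 − 0.11182912)·1020/623 = 0.26940464.
Sum = 0.3623496.

0.3623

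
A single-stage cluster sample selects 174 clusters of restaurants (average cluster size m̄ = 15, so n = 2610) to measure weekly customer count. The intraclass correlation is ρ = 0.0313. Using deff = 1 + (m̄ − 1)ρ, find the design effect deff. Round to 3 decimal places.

deff = 1 + (15 − 1)·0.0313 = 1 + 0.4382 = 1.4382.

1.438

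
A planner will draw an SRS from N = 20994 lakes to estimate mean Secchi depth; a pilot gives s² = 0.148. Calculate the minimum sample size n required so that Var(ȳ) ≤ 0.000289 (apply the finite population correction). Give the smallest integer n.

500

Without fpc, n₀ = s²/D = 0.148/0.000289 = 512.1107.
With fpc, (1 − n/N)·s²/n ≤ D requires n ≥ n₀/(1 + n₀/N) = 512.1107/(1 + 512.1107/20994) = 499.9161.
Rounding up, n = 500.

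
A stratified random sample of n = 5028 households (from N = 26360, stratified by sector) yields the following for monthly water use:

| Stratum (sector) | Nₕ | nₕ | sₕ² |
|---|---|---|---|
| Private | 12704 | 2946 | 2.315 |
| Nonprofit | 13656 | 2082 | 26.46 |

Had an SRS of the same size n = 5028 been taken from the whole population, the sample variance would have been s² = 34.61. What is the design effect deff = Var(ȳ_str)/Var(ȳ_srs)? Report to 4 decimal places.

Var(ȳ_str) = Σ Wₕ²(1−fₕ)sₕ²/nₕ with Wₕ = Nₕ/26360:
  Private: (12704/26360)²·(1−2946/12704)·2.315/2946 = 1.4019378 × 10^-4
  Nonprofit: (13656/26360)²·(1−2082/13656)·26.46/2082 = 0.0028908482
  → Var(ȳ_str) = 0.003031042.
Var(ȳ_srs) = (1 − 5028/26360)·34.61/5028 = 0.0055704785.
deff = 0.003031042 / 0.0055704785 = 0.5441.

0.5441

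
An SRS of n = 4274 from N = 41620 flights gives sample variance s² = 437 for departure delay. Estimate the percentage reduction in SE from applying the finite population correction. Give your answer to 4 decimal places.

5.2736

f = n/N = 4274/41620 = 0.10269101.
SE_no-fpc = √(s²/n) = 0.3197595; SE_fpc = √((1−f)s²/n) = 0.30289665.
Ratio = √(1−f) = 0.94726395. Reduction = 100·(1 − 0.94726395) = 5.2736%.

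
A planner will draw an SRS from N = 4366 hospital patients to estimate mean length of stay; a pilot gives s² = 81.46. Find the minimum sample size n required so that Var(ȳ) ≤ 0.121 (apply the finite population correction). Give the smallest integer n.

Without fpc, n₀ = s²/D = 81.46/0.121 = 673.2231.
With fpc, (1 − n/N)·s²/n ≤ D requires n ≥ n₀/(1 + n₀/N) = 673.2231/(1 + 673.2231/4366) = 583.2828.
Rounding up, n = 584.

584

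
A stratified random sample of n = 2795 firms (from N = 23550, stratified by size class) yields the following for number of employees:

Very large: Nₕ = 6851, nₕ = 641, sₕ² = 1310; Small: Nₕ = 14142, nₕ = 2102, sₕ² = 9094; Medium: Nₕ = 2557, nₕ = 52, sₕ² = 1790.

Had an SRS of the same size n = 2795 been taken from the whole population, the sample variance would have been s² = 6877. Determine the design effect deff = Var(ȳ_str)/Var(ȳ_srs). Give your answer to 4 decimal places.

Var(ȳ_str) = Σ Wₕ²(1−fₕ)sₕ²/nₕ with Wₕ = Nₕ/23550:
  Very large: (6851/23550)²·(1−641/6851)·1310/641 = 0.15677507
  Small: (14142/23550)²·(1−2102/14142)·9094/2102 = 1.3282436
  Medium: (2557/23550)²·(1−52/2557)·1790/52 = 0.39756333
  → Var(ȳ_str) = 1.882582.
Var(ȳ_srs) = (1 − 2795/23550)·6877/2795 = 2.1684481.
deff = 1.882582 / 2.1684481 = 0.8682.

0.8682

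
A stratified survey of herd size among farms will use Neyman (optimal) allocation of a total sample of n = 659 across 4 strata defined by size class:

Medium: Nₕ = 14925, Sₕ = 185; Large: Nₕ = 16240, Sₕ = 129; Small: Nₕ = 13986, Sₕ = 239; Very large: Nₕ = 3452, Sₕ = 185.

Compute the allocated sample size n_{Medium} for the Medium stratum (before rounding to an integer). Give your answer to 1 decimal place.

Neyman allocation: nₕ = n·NₕSₕ / Σⱼ NⱼSⱼ.
Σ NⱼSⱼ = 14925·185 + 16240·129 + 13986·239 + 3452·185 = 8.837359 × 10^6.
n_{Medium} = 659·14925·185 / (8.837359 × 10^6) = 205.9.

205.9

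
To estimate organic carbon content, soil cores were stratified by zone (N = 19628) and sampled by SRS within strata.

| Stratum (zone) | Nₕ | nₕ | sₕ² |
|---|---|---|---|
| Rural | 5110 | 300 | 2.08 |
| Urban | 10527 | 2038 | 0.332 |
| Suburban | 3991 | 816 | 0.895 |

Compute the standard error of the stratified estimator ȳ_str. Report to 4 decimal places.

0.0227

Var(ȳ_str) = Σₕ Wₕ²(1 − fₕ)sₕ²/nₕ with Wₕ = Nₕ/N, N = 19628.
Rural: Wₕ = 0.26034237; term = 0.26034237²·(1 − 0.05870841)·2.08/300 = 4.4233974 × 10^-4.
Urban: Wₕ = 0.53632566; term = 0.53632566²·(1 − 0.19359742)·0.332/2038 = 3.7787048 × 10^-5.
Suburban: Wₕ = 0.20333197; term = 0.20333197²·(1 − 0.20446004)·0.895/816 = 3.6074991 × 10^-5.
Sum = 5.1620178 × 10^-4.
SE = √(5.1620178 × 10^-4) = 0.0227.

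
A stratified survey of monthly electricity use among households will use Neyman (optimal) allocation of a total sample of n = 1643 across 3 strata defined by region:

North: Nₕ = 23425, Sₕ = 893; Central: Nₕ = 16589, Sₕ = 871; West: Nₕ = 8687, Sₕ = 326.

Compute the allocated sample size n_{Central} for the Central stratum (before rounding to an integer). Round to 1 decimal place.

Neyman allocation: nₕ = n·NₕSₕ / Σⱼ NⱼSⱼ.
Σ NⱼSⱼ = 23425·893 + 16589·871 + 8687·326 = 3.8199506 × 10^7.
n_{Central} = 1643·16589·871 / (3.8199506 × 10^7) = 621.5.

621.5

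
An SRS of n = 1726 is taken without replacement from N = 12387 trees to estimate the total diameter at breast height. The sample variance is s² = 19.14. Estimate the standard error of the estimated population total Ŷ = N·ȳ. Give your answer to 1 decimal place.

Var(Ŷ) = N²·Var(ȳ) = N²·(1 − n/N)·s²/n.
f = 1726/12387 = 0.13933963; Var(ȳ) = 0.86066037·19.14/1726 = 0.0095440553.
Var(Ŷ) = 12387² · 0.0095440553 = 1.4644186 × 10^6.
SE(Ŷ) = √(1.4644186 × 10^6) = 1210.1.

1210.1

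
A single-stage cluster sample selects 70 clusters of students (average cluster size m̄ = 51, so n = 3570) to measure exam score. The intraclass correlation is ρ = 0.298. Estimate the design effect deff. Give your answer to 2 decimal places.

15.90

deff = 1 + (51 − 1)·0.298 = 1 + 14.9 = 15.9.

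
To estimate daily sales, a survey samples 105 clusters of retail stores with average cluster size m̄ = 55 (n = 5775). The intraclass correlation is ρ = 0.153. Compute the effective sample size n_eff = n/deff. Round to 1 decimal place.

deff = 1 + (55 − 1)·0.153 = 1 + 8.262 = 9.262.
n_eff = 5775 / 9.262 = 623.5.

623.5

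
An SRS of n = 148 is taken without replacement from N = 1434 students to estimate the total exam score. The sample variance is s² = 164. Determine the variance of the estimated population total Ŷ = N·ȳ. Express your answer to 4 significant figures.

Var(Ŷ) = N²·Var(ȳ) = N²·(1 − n/N)·s²/n.
f = 148/1434 = 0.10320781; Var(ȳ) = 0.89679219·164/148 = 0.9937427.
Var(Ŷ) = 1434² · 0.9937427 = 2.0434888 × 10^6.

2.043 × 10^6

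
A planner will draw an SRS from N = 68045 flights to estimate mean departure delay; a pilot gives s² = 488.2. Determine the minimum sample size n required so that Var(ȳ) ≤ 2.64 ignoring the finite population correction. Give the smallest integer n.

Without fpc, n₀ = s²/D = 488.2/2.64 = 184.9242.
Rounding up, n = 185.

185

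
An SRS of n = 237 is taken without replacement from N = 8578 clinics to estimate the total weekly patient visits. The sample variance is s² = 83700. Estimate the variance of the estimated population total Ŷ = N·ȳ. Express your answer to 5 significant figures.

2.5269 × 10^10

Var(Ŷ) = N²·Var(ȳ) = N²·(1 − n/N)·s²/n.
f = 237/8578 = 0.02762882; Var(ȳ) = 0.97237118·83700/237 = 343.40704.
Var(Ŷ) = 8578² · 343.40704 = 2.5268606 × 10^10.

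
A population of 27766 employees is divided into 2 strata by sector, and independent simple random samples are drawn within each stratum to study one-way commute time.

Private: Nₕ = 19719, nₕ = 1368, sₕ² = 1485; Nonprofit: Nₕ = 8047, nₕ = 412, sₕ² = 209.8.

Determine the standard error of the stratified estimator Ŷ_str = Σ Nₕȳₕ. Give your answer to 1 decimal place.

Var(Ŷ_str) = Σₕ Nₕ²(1 − fₕ)sₕ²/nₕ.
Private: 19719²·(1 − 1368/19719)·1485/1368 = 3.9281221 × 10^8.
Nonprofit: 8047²·(1 − 412/8047)·209.8/412 = 3.1286091 × 10^7.
Sum = 4.240983 × 10^8.
SE = √(4.240983 × 10^8) = 20593.6.

20593.6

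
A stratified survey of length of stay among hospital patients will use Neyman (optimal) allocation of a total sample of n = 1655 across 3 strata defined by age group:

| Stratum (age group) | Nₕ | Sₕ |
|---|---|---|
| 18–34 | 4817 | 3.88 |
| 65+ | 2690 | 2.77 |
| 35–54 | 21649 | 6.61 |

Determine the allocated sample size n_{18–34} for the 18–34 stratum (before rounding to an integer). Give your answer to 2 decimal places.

182.77

Neyman allocation: nₕ = n·NₕSₕ / Σⱼ NⱼSⱼ.
Σ NⱼSⱼ = 4817·3.88 + 2690·2.77 + 21649·6.61 = 169241.15.
n_{18–34} = 1655·4817·3.88 / 169241.15 = 182.77.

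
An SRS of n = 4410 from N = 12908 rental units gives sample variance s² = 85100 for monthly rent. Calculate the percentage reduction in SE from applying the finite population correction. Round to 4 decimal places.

f = n/N = 4410/12908 = 0.34164859.
SE_no-fpc = √(s²/n) = 4.392841; SE_fpc = √((1−f)s²/n) = 3.564301.
Ratio = √(1−f) = 0.81138857. Reduction = 100·(1 − 0.81138857) = 18.8611%.

18.8611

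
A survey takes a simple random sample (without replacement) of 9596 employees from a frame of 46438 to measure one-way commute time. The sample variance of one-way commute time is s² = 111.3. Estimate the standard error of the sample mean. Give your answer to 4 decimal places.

0.0959

Under SRS without replacement, Var(ȳ) = (1 − f)·s²/n with f = n/N = 9596/46438 = 0.20664111.
Var(ȳ) = (1 − 0.20664111)·111.3/9596 = 0.79335889·0.011598583 = 0.0092018387.
SE(ȳ) = √(0.0092018387) = 0.0959.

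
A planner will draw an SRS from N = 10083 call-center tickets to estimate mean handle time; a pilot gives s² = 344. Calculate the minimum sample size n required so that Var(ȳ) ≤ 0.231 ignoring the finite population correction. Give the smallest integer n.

Without fpc, n₀ = s²/D = 344/0.231 = 1489.1775.
Rounding up, n = 1490.

1490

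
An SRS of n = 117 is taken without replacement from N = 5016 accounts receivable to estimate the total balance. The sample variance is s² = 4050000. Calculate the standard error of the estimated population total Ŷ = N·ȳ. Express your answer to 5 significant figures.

Var(Ŷ) = N²·Var(ȳ) = N²·(1 − n/N)·s²/n.
f = 117/5016 = 0.02332536; Var(ȳ) = 0.97667464·4050000/117 = 33807.968.
Var(Ŷ) = 5016² · 33807.968 = 8.5061713 × 10^11.
SE(Ŷ) = √(8.5061713 × 10^11) = 922290.

922290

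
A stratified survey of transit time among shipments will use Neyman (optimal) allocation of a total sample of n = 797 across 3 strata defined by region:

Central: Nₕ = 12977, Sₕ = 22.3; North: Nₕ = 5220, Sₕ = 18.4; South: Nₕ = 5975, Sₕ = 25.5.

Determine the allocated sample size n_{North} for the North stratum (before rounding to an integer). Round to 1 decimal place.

Neyman allocation: nₕ = n·NₕSₕ / Σⱼ NⱼSⱼ.
Σ NⱼSⱼ = 12977·22.3 + 5220·18.4 + 5975·25.5 = 537797.6.
n_{North} = 797·5220·18.4 / 537797.6 = 142.3.

142.3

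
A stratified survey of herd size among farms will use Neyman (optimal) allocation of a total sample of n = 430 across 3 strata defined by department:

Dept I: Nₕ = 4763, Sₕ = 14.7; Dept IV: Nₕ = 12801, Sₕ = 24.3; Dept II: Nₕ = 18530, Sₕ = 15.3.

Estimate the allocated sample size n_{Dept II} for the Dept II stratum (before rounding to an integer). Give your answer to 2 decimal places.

Neyman allocation: nₕ = n·NₕSₕ / Σⱼ NⱼSⱼ.
Σ NⱼSⱼ = 4763·14.7 + 12801·24.3 + 18530·15.3 = 664589.4.
n_{Dept II} = 430·18530·15.3 / 664589.4 = 183.43.

183.43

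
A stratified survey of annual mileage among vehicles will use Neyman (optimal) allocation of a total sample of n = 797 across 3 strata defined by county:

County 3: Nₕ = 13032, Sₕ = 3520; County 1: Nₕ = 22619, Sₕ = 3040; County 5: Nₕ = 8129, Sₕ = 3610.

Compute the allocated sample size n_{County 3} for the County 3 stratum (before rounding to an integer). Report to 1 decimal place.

Neyman allocation: nₕ = n·NₕSₕ / Σⱼ NⱼSⱼ.
Σ NⱼSⱼ = 13032·3520 + 22619·3040 + 8129·3610 = 1.4398009 × 10^8.
n_{County 3} = 797·13032·3520 / (1.4398009 × 10^8) = 253.9.

253.9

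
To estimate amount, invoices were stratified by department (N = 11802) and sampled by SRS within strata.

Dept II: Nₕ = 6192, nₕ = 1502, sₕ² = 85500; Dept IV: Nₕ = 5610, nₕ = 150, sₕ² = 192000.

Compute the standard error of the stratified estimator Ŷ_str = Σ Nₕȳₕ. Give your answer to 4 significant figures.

202100

Var(Ŷ_str) = Σₕ Nₕ²(1 − fₕ)sₕ²/nₕ.
Dept II: 6192²·(1 − 1502/6192)·85500/1502 = 1.6531032 × 10^9.
Dept IV: 5610²·(1 − 150/5610)·192000/150 = 3.9207168 × 10^10.
Sum = 4.0860271 × 10^10.
SE = √(4.0860271 × 10^10) = 202100.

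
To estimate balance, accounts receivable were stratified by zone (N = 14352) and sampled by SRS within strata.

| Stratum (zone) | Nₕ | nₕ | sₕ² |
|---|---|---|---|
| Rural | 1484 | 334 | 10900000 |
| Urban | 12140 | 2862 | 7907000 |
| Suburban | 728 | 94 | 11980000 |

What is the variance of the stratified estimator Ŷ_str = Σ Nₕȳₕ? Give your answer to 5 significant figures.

Var(Ŷ_str) = Σₕ Nₕ²(1 − fₕ)sₕ²/nₕ.
Rural: 1484²·(1 − 334/1484)·10900000/334 = 5.5694431 × 10^10.
Urban: 12140²·(1 − 2862/12140)·7907000/2862 = 3.111825 × 10^11.
Suburban: 728²·(1 − 94/728)·11980000/94 = 5.8823329 × 10^10.
Sum = 4.2570026 × 10^11.

4.2570 × 10^11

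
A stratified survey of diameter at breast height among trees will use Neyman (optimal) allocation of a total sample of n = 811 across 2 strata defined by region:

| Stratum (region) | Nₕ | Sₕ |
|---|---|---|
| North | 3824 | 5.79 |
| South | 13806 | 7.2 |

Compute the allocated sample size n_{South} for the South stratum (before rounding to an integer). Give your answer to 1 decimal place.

Neyman allocation: nₕ = n·NₕSₕ / Σⱼ NⱼSⱼ.
Σ NⱼSⱼ = 3824·5.79 + 13806·7.2 = 121544.16.
n_{South} = 811·13806·7.2 / 121544.16 = 663.3.

663.3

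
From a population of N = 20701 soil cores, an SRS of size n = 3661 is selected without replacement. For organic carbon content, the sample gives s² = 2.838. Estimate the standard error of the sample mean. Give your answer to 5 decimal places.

0.02526

Under SRS without replacement, Var(ȳ) = (1 − f)·s²/n with f = n/N = 3661/20701 = 0.17685136.
Var(ȳ) = (1 − 0.17685136)·2.838/3661 = 0.82314864·7.7519803 × 10^-4 = 6.3810321 × 10^-4.
SE(ȳ) = √(6.3810321 × 10^-4) = 0.02526.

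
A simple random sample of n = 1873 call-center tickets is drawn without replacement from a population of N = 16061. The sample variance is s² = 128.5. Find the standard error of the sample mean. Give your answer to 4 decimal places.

Under SRS without replacement, Var(ȳ) = (1 − f)·s²/n with f = n/N = 1873/16061 = 0.11661789.
Var(ȳ) = (1 − 0.11661789)·128.5/1873 = 0.88338211·0.068606514 = 0.060605766.
SE(ȳ) = √(0.060605766) = 0.2462.

0.2462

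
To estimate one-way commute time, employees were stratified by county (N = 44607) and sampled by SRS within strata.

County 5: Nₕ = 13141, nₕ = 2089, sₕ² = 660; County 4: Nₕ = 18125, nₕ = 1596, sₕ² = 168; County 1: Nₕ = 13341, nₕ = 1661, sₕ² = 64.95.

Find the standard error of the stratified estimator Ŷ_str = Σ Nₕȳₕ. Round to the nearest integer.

Var(Ŷ_str) = Σₕ Nₕ²(1 − fₕ)sₕ²/nₕ.
County 5: 13141²·(1 − 2089/13141)·660/2089 = 4.5885428 × 10^7.
County 4: 18125²·(1 − 1596/18125)·168/1596 = 3.1535592 × 10^7.
County 1: 13341²·(1 − 1661/13341)·64.95/1661 = 6.0931343 × 10^6.
Sum = 8.3514154 × 10^7.
SE = √(8.3514154 × 10^7) = 9139.

9139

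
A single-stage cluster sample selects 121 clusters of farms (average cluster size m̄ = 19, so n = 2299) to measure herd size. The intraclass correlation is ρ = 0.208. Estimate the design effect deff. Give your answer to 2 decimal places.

deff = 1 + (19 − 1)·0.208 = 1 + 3.744 = 4.744.

4.74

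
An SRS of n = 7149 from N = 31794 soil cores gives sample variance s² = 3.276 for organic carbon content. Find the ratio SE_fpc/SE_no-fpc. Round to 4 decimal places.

f = n/N = 7149/31794 = 0.22485375.
SE_no-fpc = √(s²/n) = 0.021406679; SE_fpc = √((1−f)s²/n) = 0.018846952.
Ratio = √(1−f) = 0.88042391.

0.8804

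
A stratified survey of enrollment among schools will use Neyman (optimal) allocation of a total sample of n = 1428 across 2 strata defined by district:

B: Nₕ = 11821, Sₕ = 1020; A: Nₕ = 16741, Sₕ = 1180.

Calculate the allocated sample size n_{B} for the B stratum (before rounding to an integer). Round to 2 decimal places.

541.25

Neyman allocation: nₕ = n·NₕSₕ / Σⱼ NⱼSⱼ.
Σ NⱼSⱼ = 11821·1020 + 16741·1180 = 3.18118 × 10^7.
n_{B} = 1428·11821·1020 / (3.18118 × 10^7) = 541.25.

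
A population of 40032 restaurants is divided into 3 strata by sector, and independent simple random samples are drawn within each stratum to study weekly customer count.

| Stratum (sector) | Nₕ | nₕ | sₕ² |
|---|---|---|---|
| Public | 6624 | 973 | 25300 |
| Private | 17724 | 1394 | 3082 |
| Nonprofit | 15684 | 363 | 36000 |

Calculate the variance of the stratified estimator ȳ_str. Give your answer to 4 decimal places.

15.8771

Var(ȳ_str) = Σₕ Wₕ²(1 − fₕ)sₕ²/nₕ with Wₕ = Nₕ/N, N = 40032.
Public: Wₕ = 0.16546763; term = 0.16546763²·(1 − 0.14689010)·25300/973 = 0.60734958.
Private: Wₕ = 0.44274580; term = 0.44274580²·(1 − 0.07865042)·3082/1394 = 0.39930359.
Nonprofit: Wₕ = 0.39178657; term = 0.39178657²·(1 − 0.02314461)·36000/363 = 14.870489.
Sum = 15.877142.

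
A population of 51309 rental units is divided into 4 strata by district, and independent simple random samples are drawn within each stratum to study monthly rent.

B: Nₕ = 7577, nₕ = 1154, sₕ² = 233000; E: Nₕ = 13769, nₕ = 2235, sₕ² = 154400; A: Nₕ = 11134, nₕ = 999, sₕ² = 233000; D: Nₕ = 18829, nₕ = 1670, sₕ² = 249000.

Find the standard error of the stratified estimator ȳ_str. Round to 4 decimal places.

6.0163

Var(ȳ_str) = Σₕ Wₕ²(1 − fₕ)sₕ²/nₕ with Wₕ = Nₕ/N, N = 51309.
B: Wₕ = 0.14767390; term = 0.14767390²·(1 − 0.15230302)·233000/1154 = 3.7324863.
E: Wₕ = 0.26835448; term = 0.26835448²·(1 − 0.16232116)·154400/2235 = 4.1673983.
A: Wₕ = 0.21699897; term = 0.21699897²·(1 − 0.08972517)·233000/999 = 9.9971982.
D: Wₕ = 0.36697266; term = 0.36697266²·(1 − 0.08869297)·249000/1670 = 18.29848.
Sum = 36.195563.
SE = √(36.195563) = 6.0163.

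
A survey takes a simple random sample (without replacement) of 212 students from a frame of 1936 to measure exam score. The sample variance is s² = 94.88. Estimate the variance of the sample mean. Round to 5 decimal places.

0.39854

Under SRS without replacement, Var(ȳ) = (1 − f)·s²/n with f = n/N = 212/1936 = 0.10950413.
Var(ȳ) = (1 − 0.10950413)·94.88/212 = 0.89049587·0.44754717 = 0.39853891.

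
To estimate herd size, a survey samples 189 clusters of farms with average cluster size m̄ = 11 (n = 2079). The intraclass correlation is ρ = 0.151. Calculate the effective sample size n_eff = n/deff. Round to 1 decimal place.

828.3

deff = 1 + (11 − 1)·0.151 = 1 + 1.51 = 2.51.
n_eff = 2079 / 2.51 = 828.3.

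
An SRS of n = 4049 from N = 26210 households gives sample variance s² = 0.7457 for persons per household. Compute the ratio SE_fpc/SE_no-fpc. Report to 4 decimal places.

f = n/N = 4049/26210 = 0.15448302.
SE_no-fpc = √(s²/n) = 0.013570885; SE_fpc = √((1−f)s²/n) = 0.0124787.
Ratio = √(1−f) = 0.91951997.

0.9195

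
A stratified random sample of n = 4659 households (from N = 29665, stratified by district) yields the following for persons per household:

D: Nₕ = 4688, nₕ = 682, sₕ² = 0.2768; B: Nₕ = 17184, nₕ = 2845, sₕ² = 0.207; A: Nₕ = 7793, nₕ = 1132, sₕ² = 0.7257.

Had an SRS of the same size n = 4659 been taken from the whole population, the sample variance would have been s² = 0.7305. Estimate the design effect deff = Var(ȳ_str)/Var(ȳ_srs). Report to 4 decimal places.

Var(ȳ_str) = Σ Wₕ²(1−fₕ)sₕ²/nₕ with Wₕ = Nₕ/29665:
  D: (4688/29665)²·(1−682/4688)·0.2768/682 = 8.661469 × 10^-6
  B: (17184/29665)²·(1−2845/17184)·0.207/2845 = 2.0372414 × 10^-5
  A: (7793/29665)²·(1−1132/7793)·0.7257/1132 = 3.7815174 × 10^-5
  → Var(ȳ_str) = 6.6849057 × 10^-5.
Var(ȳ_srs) = (1 − 4659/29665)·0.7305/4659 = 1.3216832 × 10^-4.
deff = (6.6849057 × 10^-5) / (1.3216832 × 10^-4) = 0.5058.

0.5058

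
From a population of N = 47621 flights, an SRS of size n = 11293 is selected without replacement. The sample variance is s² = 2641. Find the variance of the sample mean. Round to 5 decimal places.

Under SRS without replacement, Var(ȳ) = (1 − f)·s²/n with f = n/N = 11293/47621 = 0.23714328.
Var(ȳ) = (1 − 0.23714328)·2641/11293 = 0.76285672·0.23386168 = 0.17840296.

0.17840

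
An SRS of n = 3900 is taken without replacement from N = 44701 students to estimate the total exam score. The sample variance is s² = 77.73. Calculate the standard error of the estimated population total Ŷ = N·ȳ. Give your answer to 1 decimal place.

6029.1

Var(Ŷ) = N²·Var(ȳ) = N²·(1 − n/N)·s²/n.
f = 3900/44701 = 0.08724637; Var(ȳ) = 0.91275363·77.73/3900 = 0.018191882.
Var(Ŷ) = 44701² · 0.018191882 = 3.6350644 × 10^7.
SE(Ŷ) = √(3.6350644 × 10^7) = 6029.1.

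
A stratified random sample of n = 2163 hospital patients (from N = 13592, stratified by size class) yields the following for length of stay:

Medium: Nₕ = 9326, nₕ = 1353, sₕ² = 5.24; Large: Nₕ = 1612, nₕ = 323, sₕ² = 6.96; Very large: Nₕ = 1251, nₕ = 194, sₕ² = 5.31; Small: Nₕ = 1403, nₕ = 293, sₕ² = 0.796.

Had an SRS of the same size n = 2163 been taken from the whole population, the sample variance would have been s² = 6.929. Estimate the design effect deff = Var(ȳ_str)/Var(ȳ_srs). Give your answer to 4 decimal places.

0.7499

Var(ȳ_str) = Σ Wₕ²(1−fₕ)sₕ²/nₕ with Wₕ = Nₕ/13592:
  Medium: (9326/13592)²·(1−1353/9326)·5.24/1353 = 0.0015587768
  Large: (1612/13592)²·(1−323/1612)·6.96/323 = 2.4235832 × 10^-4
  Very large: (1251/13592)²·(1−194/1251)·5.31/194 = 1.9591079 × 10^-4
  Small: (1403/13592)²·(1−293/1403)·0.796/293 = 2.2901259 × 10^-5
  → Var(ȳ_str) = 0.0020199472.
Var(ȳ_srs) = (1 − 2163/13592)·6.929/2163 = 0.002693636.
deff = 0.0020199472 / 0.002693636 = 0.7499.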